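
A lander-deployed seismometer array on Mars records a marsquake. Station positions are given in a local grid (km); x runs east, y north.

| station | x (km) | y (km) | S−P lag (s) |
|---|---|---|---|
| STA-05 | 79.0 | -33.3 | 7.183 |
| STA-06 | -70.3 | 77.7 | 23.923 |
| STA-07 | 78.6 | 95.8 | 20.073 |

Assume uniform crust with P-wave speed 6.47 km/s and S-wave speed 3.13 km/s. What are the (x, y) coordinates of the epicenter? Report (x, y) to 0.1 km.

Distance from S−P lag: d = Δt · v_P v_S / (v_P − v_S) = Δt · (6.47·3.13)/(6.47−3.13) ≈ 6.0632·Δt.
So d_STA-05 = 43.55, d_STA-06 = 145.05, d_STA-07 = 121.71 km.
Circle about each station: (x − 79.0)² + (y + 33.3)² = 43.55²; (x + 70.3)² + (y − 77.7)² = 145.05²; (x − 78.6)² + (y − 95.8)² = 121.71².
Subtracting the STA-05 equation from the STA-06 and STA-07 equations removes the quadratic terms:
-298.6 x + 222.0 y = -15513.41
-0.8 x + 258.2 y = -4911.01
Solving the 2×2 system: x ≈ 37.9, y ≈ -18.9 km.
Check against STA-05 (with the unrounded x, y): √((x − 79.0)²+(y + 33.3)²) = 43.55 ≈ 43.55 km. ✓

(37.9, -18.9)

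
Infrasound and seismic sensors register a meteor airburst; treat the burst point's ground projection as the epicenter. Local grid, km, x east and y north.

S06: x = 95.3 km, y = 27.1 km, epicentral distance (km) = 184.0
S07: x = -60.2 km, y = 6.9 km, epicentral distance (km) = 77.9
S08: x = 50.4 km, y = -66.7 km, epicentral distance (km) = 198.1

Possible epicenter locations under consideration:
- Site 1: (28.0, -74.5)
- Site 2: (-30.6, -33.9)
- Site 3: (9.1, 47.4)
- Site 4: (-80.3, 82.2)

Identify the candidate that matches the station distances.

Site 4

For each candidate, compare |candidate − station| to the reported distance:
Site 1: residuals S06 62.1, S07 42.1, S08 174.4 → max 174.4 km
Site 2: residuals S06 44.1, S07 27.5, S08 110.7 → max 110.7 km
Site 3: residuals S06 95.4, S07 2.4, S08 76.8 → max 95.4 km
Site 4: residuals S06 0.0, S07 0.0, S08 0.0 → max 0.0 km
Only Site 4 has all residuals ≈ 0.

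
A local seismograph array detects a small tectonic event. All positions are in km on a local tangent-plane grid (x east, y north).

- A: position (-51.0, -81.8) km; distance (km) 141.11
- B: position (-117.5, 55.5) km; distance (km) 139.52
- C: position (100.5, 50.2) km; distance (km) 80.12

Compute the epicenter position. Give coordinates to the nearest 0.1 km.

Circle about each station: (x + 51.0)² + (y + 81.8)² = 141.11²; (x + 117.5)² + (y − 55.5)² = 139.52²; (x − 100.5)² + (y − 50.2)² = 80.12².
Subtracting the A equation from the B and C equations removes the quadratic terms:
-133.0 x + 274.6 y = 8040.46
303.0 x + 264.0 y = 16820.87
Solving the 2×2 system: x ≈ 21.1, y ≈ 39.5 km.
Check against A (with the unrounded x, y): √((x + 51.0)²+(y + 81.8)²) = 141.11 ≈ 141.11 km. ✓

(21.1, 39.5)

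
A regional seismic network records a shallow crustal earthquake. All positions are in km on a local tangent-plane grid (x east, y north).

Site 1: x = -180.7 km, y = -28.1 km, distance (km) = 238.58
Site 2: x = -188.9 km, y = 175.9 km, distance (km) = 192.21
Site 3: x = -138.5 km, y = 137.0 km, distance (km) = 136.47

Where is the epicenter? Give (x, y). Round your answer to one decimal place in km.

(-2.2, 130.2)

Circle about each station: (x + 180.7)² + (y + 28.1)² = 238.58²; (x + 188.9)² + (y − 175.9)² = 192.21²; (x + 138.5)² + (y − 137.0)² = 136.47².
Subtracting the Site 1 equation from the Site 2 and Site 3 equations removes the quadratic terms:
-16.4 x + 408.0 y = 53157.65
84.4 x + 330.2 y = 42805.51
Solving the 2×2 system: x ≈ -2.2, y ≈ 130.2 km.
Check against Site 1 (with the unrounded x, y): √((x + 180.7)²+(y + 28.1)²) = 238.57 ≈ 238.58 km. ✓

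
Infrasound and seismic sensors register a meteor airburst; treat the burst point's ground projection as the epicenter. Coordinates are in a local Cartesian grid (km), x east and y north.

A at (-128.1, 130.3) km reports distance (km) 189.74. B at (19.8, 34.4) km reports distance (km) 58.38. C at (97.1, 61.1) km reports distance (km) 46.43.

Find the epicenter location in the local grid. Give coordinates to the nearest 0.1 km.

x ≈ 55.1 km, y ≈ 80.9 km

Circle about each station: (x + 128.1)² + (y − 130.3)² = 189.74²; (x − 19.8)² + (y − 34.4)² = 58.38²; (x − 97.1)² + (y − 61.1)² = 46.43².
Subtracting the A equation from the B and C equations removes the quadratic terms:
295.8 x − 191.8 y = 780.74
450.4 x − 138.4 y = 13619.44
Solving the 2×2 system: x ≈ 55.1, y ≈ 80.9 km.
Check against A (with the unrounded x, y): √((x + 128.1)²+(y − 130.3)²) = 189.74 ≈ 189.74 km. ✓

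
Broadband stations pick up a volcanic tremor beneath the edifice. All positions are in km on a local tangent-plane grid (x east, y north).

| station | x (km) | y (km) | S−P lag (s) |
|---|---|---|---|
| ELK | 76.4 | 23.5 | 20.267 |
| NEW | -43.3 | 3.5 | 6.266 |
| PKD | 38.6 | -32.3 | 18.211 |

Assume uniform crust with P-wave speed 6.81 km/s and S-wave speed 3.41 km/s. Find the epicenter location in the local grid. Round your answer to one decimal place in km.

Distance from S−P lag: d = Δt · v_P v_S / (v_P − v_S) = Δt · (6.81·3.41)/(6.81−3.41) ≈ 6.8300·Δt.
So d_ELK = 138.42, d_NEW = 42.80, d_PKD = 124.38 km.
Circle about each station: (x − 76.4)² + (y − 23.5)² = 138.42²; (x + 43.3)² + (y − 3.5)² = 42.80²; (x − 38.6)² + (y + 32.3)² = 124.38².
Subtracting the ELK equation from the NEW and PKD equations removes the quadratic terms:
-239.4 x − 40.0 y = 12826.19
-75.6 x − 111.6 y = -166.25
Solving the 2×2 system: x ≈ -60.7, y ≈ 42.6 km.

(-60.7, 42.6)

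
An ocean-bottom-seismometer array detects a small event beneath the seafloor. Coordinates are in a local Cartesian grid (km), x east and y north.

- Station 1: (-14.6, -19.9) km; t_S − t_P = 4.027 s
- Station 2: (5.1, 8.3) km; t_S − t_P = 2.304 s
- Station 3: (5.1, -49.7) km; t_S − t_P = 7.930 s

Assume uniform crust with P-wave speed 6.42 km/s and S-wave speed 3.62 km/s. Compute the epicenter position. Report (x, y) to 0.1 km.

x ≈ -13.3 km, y ≈ 13.5 km

Distance from S−P lag: d = Δt · v_P v_S / (v_P − v_S) = Δt · (6.42·3.62)/(6.42−3.62) ≈ 8.3001·Δt.
So d_Station 1 = 33.42, d_Station 2 = 19.12, d_Station 3 = 65.82 km.
Circle about each station: (x + 14.6)² + (y + 19.9)² = 33.42²; (x − 5.1)² + (y − 8.3)² = 19.12²; (x − 5.1)² + (y + 49.7)² = 65.82².
Subtracting the Station 1 equation from the Station 2 and Station 3 equations removes the quadratic terms:
39.4 x + 56.4 y = 237.05
39.4 x − 59.6 y = -1328.45
Solving the 2×2 system: x ≈ -13.3, y ≈ 13.5 km.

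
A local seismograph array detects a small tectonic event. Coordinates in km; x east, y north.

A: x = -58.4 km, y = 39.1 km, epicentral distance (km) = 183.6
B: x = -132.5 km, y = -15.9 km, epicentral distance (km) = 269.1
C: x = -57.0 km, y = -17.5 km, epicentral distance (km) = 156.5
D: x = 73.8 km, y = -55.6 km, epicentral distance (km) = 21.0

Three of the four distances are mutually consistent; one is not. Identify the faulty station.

Solve using three stations at a time. Using A, C, D (subtract circle equations pairwise → linear system) gives (x, y) ≈ (91.5, -66.9).
Distances from that point to each station vs reported:
  A: calculated 183.6 vs reported 183.6 → residual 0.0 km
  B: calculated 229.7 vs reported 269.1 → residual 39.4 km
  C: calculated 156.5 vs reported 156.5 → residual 0.0 km
  D: calculated 21.0 vs reported 21.0 → residual 0.0 km
A, C, D are mutually consistent (residuals ≈ 0); B is off by 39.4 km.

B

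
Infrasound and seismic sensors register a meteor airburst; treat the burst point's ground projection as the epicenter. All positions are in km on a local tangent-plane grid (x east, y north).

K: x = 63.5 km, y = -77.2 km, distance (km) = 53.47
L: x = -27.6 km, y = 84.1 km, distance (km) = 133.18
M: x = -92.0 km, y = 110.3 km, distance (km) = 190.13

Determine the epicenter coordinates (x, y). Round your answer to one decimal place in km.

Circle about each station: (x − 63.5)² + (y + 77.2)² = 53.47²; (x + 27.6)² + (y − 84.1)² = 133.18²; (x + 92.0)² + (y − 110.3)² = 190.13².
Subtracting the K equation from the L and M equations removes the quadratic terms:
-182.2 x + 322.6 y = -17035.39
-311.0 x + 375.0 y = -22652.38
Solving the 2×2 system: x ≈ 28.7, y ≈ -36.6 km.

x ≈ 28.7 km, y ≈ -36.6 km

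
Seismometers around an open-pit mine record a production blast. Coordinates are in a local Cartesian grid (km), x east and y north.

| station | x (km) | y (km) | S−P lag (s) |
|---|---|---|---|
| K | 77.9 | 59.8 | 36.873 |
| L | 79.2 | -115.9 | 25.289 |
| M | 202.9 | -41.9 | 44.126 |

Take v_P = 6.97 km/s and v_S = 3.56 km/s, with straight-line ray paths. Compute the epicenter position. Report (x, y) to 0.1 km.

Distance from S−P lag: d = Δt · v_P v_S / (v_P − v_S) = Δt · (6.97·3.56)/(6.97−3.56) ≈ 7.2766·Δt.
So d_K = 268.31, d_L = 184.02, d_M = 321.09 km.
Circle about each station: (x − 77.9)² + (y − 59.8)² = 268.31²; (x − 79.2)² + (y + 115.9)² = 184.02²; (x − 202.9)² + (y + 41.9)² = 321.09².
Subtracting pairs of circle equations eliminates x²+y² and gives linear equations (the radical axes):
2.6 x − 351.4 y = 48187.90
250.0 x − 203.4 y = 2171.04
Solving the 2×2 system: x ≈ -103.5, y ≈ -137.9 km.

(-103.5, -137.9)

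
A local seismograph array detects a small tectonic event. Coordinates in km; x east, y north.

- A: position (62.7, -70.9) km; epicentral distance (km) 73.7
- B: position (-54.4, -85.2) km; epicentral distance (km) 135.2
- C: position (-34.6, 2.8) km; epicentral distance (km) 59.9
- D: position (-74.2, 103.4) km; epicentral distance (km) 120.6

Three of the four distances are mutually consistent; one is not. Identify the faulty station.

A

Solve using three stations at a time. Using B, C, D (subtract circle equations pairwise → linear system) gives (x, y) ≈ (19.7, 27.8).
Distances from that point to each station vs reported:
  A: calculated 107.7 vs reported 73.7 → residual 34.0 km
  B: calculated 135.2 vs reported 135.2 → residual 0.0 km
  C: calculated 59.8 vs reported 59.9 → residual 0.1 km
  D: calculated 120.6 vs reported 120.6 → residual 0.0 km
B, C, D are mutually consistent (residuals ≈ 0); A is off by 34.0 km.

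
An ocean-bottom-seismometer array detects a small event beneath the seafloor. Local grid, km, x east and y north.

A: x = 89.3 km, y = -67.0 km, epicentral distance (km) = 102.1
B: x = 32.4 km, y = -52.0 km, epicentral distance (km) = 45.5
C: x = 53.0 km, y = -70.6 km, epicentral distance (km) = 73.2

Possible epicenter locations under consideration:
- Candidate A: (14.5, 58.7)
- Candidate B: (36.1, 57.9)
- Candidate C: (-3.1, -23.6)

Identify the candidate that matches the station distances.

For each candidate, compare |candidate − station| to the reported distance:
Candidate A: residuals A 44.2, B 66.6, C 61.7 → max 66.6 km
Candidate B: residuals A 33.7, B 64.5, C 56.4 → max 64.5 km
Candidate C: residuals A 0.0, B 0.0, C 0.0 → max 0.0 km
Only Candidate C has all residuals ≈ 0.

Candidate C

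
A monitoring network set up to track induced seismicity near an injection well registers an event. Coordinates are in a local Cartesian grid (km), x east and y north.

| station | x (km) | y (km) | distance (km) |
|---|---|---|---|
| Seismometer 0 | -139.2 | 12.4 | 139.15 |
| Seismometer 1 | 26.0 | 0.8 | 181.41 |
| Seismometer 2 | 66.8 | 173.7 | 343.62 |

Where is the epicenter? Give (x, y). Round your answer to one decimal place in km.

(-106.7, -122.9)

Circle about each station: (x + 139.2)² + (y − 12.4)² = 139.15²; (x − 26.0)² + (y − 0.8)² = 181.41²; (x − 66.8)² + (y − 173.7)² = 343.62².
Subtracting the Seismometer 0 equation from the Seismometer 1 and Seismometer 2 equations removes the quadratic terms:
330.4 x − 23.2 y = -32400.63
412.0 x + 322.6 y = -83608.45
Solving the 2×2 system: x ≈ -106.7, y ≈ -122.9 km.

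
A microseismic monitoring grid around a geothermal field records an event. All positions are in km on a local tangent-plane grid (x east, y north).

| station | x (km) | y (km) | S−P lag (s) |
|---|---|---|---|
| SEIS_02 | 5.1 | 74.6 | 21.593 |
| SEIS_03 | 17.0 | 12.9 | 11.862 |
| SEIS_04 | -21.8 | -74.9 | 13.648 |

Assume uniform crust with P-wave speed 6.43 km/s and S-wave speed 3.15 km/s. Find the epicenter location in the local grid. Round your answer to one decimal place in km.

x ≈ 58.0 km, y ≈ -47.8 km

Distance from S−P lag: d = Δt · v_P v_S / (v_P − v_S) = Δt · (6.43·3.15)/(6.43−3.15) ≈ 6.1752·Δt.
So d_SEIS_02 = 133.34, d_SEIS_03 = 73.25, d_SEIS_04 = 84.28 km.
Circle about each station: (x − 5.1)² + (y − 74.6)² = 133.34²; (x − 17.0)² + (y − 12.9)² = 73.25²; (x + 21.8)² + (y + 74.9)² = 84.28².
Subtracting pairs of circle equations eliminates x²+y² and gives linear equations (the radical axes):
23.8 x − 123.4 y = 7278.23
-53.8 x − 299.0 y = 11170.52
Solving the 2×2 system: x ≈ 58.0, y ≈ -47.8 km.
Check against SEIS_02 (with the unrounded x, y): √((x − 5.1)²+(y − 74.6)²) = 133.34 ≈ 133.34 km. ✓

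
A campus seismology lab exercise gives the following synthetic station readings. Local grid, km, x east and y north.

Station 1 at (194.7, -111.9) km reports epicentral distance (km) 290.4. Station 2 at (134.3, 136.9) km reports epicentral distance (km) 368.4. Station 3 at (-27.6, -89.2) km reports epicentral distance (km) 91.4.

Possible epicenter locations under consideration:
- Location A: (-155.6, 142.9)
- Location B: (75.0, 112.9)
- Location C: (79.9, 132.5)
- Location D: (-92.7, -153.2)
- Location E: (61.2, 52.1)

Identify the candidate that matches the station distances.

For each candidate, compare |candidate − station| to the reported distance:
Location A: residuals Station 1 142.8, Station 2 78.4, Station 3 173.7 → max 173.7 km
Location B: residuals Station 1 35.7, Station 2 304.4, Station 3 135.3 → max 304.4 km
Location C: residuals Station 1 20.4, Station 2 313.8, Station 3 155.0 → max 313.8 km
Location D: residuals Station 1 0.0, Station 2 0.0, Station 3 0.1 → max 0.1 km
Location E: residuals Station 1 78.9, Station 2 256.4, Station 3 75.5 → max 256.4 km
Only Location D has all residuals ≈ 0.

Location D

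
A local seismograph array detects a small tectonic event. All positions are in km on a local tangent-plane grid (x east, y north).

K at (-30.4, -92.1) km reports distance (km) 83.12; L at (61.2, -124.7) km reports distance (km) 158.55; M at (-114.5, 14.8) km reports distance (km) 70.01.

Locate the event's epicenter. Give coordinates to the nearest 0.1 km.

-49.5 km east, -11.2 km north

Circle about each station: (x + 30.4)² + (y + 92.1)² = 83.12²; (x − 61.2)² + (y + 124.7)² = 158.55²; (x + 114.5)² + (y − 14.8)² = 70.01².
Subtracting pairs of circle equations eliminates x²+y² and gives linear equations (the radical axes):
183.2 x − 65.2 y = -8340.21
-168.2 x + 213.8 y = 5930.25
Solving the 2×2 system: x ≈ -49.5, y ≈ -11.2 km.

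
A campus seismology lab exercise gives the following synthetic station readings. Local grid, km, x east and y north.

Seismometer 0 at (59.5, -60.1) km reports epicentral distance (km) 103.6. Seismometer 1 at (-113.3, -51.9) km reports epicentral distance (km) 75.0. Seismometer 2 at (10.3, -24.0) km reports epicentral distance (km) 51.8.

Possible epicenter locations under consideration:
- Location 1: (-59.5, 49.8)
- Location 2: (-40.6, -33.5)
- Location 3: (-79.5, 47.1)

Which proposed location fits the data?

For each candidate, compare |candidate − station| to the reported distance:
Location 1: residuals Seismometer 0 58.4, Seismometer 1 40.1, Seismometer 2 49.8 → max 58.4 km
Location 2: residuals Seismometer 0 0.0, Seismometer 1 0.0, Seismometer 2 0.0 → max 0.0 km
Location 3: residuals Seismometer 0 71.9, Seismometer 1 29.6, Seismometer 2 62.7 → max 71.9 km
Only Location 2 has all residuals ≈ 0.

Location 2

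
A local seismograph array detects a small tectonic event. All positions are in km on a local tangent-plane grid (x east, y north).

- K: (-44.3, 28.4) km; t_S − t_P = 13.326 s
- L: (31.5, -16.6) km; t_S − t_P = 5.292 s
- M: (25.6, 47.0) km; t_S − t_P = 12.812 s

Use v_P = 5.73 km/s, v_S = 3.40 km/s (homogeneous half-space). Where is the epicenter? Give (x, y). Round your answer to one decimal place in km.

Distance from S−P lag: d = Δt · v_P v_S / (v_P − v_S) = Δt · (5.73·3.40)/(5.73−3.40) ≈ 8.3614·Δt.
So d_K = 111.42, d_L = 44.25, d_M = 107.13 km.
Circle about each station: (x + 44.3)² + (y − 28.4)² = 111.42²; (x − 31.5)² + (y + 16.6)² = 44.25²; (x − 25.6)² + (y − 47.0)² = 107.13².
Subtracting the K equation from the L and M equations removes the quadratic terms:
151.6 x − 90.0 y = 8955.11
139.8 x + 37.2 y = 1032.89
Solving the 2×2 system: x ≈ 23.4, y ≈ -60.1 km.

23.4 km east, -60.1 km north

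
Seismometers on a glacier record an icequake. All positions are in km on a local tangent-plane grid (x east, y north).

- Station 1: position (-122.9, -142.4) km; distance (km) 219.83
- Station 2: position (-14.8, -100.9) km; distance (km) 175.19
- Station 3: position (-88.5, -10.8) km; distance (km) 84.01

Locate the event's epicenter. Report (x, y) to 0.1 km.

(-60.2, 68.3)

Circle about each station: (x + 122.9)² + (y + 142.4)² = 219.83²; (x + 14.8)² + (y + 100.9)² = 175.19²; (x + 88.5)² + (y + 10.8)² = 84.01².
Subtracting pairs of circle equations eliminates x²+y² and gives linear equations (the radical axes):
216.2 x + 83.0 y = -7348.63
68.8 x + 263.2 y = 13834.27
Solving the 2×2 system: x ≈ -60.2, y ≈ 68.3 km.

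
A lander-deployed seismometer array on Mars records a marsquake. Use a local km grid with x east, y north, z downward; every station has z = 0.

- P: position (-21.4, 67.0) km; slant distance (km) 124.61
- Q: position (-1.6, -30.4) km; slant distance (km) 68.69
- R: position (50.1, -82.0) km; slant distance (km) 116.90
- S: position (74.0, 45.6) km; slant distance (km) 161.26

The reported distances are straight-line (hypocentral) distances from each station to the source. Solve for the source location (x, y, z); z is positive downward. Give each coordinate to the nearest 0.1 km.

Each station gives a sphere (x−x_i)² + (y−y_i)² + z² = d_i² (stations at z=0).
Subtracting the P sphere from Q and R: z² cancels, leaving linear equations in x and y:
39.6 x − 194.8 y = 6789.10
143.0 x − 298.0 y = 6149.09
Solving: x ≈ -51.403, y ≈ -45.301 km (keep extra digits for the depth step; rounded: -51.4, -45.3).
Then from the P sphere: z² = 124.61² − (x + 21.4)² − (y − 67.0)² with x = -51.403, y = -45.301, so z ≈ 44.899 ≈ 44.9 km.

x ≈ -51.4 km, y ≈ -45.3 km, depth ≈ 44.9 km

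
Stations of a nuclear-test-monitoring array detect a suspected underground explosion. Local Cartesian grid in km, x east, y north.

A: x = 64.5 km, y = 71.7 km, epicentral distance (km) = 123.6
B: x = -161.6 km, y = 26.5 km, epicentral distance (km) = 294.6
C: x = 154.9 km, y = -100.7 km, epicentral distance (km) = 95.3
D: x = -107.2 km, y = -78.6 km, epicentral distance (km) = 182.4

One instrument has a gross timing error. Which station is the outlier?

Solve using three stations at a time. Using A, C, D (subtract circle equations pairwise → linear system) gives (x, y) ≈ (73.2, -51.6).
Distances from that point to each station vs reported:
  A: calculated 123.6 vs reported 123.6 → residual 0.0 km
  B: calculated 247.5 vs reported 294.6 → residual 47.1 km
  C: calculated 95.3 vs reported 95.3 → residual 0.0 km
  D: calculated 182.4 vs reported 182.4 → residual 0.0 km
A, C, D are mutually consistent (residuals ≈ 0); B is off by 47.1 km.

B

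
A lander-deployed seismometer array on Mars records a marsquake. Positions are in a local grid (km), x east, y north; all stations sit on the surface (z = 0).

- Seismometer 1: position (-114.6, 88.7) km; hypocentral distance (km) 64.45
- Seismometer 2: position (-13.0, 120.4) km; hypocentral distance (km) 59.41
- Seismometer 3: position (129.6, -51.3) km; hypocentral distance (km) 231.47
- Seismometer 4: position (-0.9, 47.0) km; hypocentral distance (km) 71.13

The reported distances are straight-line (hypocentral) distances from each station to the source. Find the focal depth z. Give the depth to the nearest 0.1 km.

24.4 km

Each station gives a sphere (x−x_i)² + (y−y_i)² + z² = d_i² (stations at z=0).
Subtracting the Seismometer 1 sphere from Seismometer 2 and Seismometer 3: z² cancels, leaving linear equations in x and y:
203.2 x + 63.4 y = -5711.44
488.4 x − 280.0 y = -50997.56
Solving: x ≈ -55.001, y ≈ 86.196 km (keep extra digits for the depth step; rounded: -55.0, 86.2).
Then from the Seismometer 1 sphere: z² = 64.45² − (x + 114.6)² − (y − 88.7)² with x = -55.001, y = 86.196, so z ≈ 24.403 ≈ 24.4 km.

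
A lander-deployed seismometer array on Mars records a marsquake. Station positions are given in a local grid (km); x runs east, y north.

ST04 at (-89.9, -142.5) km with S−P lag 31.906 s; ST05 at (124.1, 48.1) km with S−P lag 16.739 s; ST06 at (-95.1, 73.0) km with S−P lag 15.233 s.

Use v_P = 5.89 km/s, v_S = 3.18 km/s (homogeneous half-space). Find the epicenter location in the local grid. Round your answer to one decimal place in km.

Distance from S−P lag: d = Δt · v_P v_S / (v_P − v_S) = Δt · (5.89·3.18)/(5.89−3.18) ≈ 6.9115·Δt.
So d_ST04 = 220.52, d_ST05 = 115.69, d_ST06 = 105.28 km.
Circle about each station: (x + 89.9)² + (y + 142.5)² = 220.52²; (x − 124.1)² + (y − 48.1)² = 115.69²; (x + 95.1)² + (y − 73.0)² = 105.28².
Subtracting the ST04 equation from the ST05 and ST06 equations removes the quadratic terms:
428.0 x + 381.2 y = 24571.05
-10.4 x + 431.0 y = 23529.94
Solving the 2×2 system: x ≈ 8.6, y ≈ 54.8 km.

(8.6, 54.8)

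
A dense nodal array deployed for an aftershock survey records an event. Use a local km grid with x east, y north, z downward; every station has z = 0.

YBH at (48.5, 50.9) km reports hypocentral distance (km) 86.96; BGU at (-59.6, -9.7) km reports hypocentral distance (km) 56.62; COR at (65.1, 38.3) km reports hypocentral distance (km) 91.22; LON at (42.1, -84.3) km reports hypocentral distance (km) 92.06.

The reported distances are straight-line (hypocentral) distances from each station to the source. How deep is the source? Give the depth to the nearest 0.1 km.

23.5 km

Each station gives a sphere (x−x_i)² + (y−y_i)² + z² = d_i² (stations at z=0).
Subtracting the YBH sphere from BGU and COR: z² cancels, leaving linear equations in x and y:
-216.2 x − 121.2 y = 3059.41
33.2 x − 25.2 y = 2.79
Solving: x ≈ -8.104, y ≈ -10.787 km (keep extra digits for the depth step; rounded: -8.1, -10.8).
Then from the YBH sphere: z² = 86.96² − (x − 48.5)² − (y − 50.9)² with x = -8.104, y = -10.787, so z ≈ 23.510 ≈ 23.5 km.
Check against LON (with the unrounded solution): distance 92.07 ≈ 92.06 km. ✓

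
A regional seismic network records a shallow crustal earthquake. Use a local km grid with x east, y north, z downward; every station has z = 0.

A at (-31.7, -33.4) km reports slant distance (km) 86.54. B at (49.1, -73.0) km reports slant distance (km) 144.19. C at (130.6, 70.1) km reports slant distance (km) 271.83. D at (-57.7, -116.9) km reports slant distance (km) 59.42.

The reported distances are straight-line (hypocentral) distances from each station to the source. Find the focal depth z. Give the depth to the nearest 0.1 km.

39.0 km

Each station gives a sphere (x−x_i)² + (y−y_i)² + z² = d_i² (stations at z=0).
Subtracting the A sphere from B and C: z² cancels, leaving linear equations in x and y:
161.6 x − 79.2 y = -7682.22
324.6 x + 207.0 y = -46552.46
Solving: x ≈ -89.202, y ≈ -85.011 km (keep extra digits for the depth step; rounded: -89.2, -85.0).
Then from the A sphere: z² = 86.54² − (x + 31.7)² − (y + 33.4)² with x = -89.202, y = -85.011, so z ≈ 38.974 ≈ 39.0 km.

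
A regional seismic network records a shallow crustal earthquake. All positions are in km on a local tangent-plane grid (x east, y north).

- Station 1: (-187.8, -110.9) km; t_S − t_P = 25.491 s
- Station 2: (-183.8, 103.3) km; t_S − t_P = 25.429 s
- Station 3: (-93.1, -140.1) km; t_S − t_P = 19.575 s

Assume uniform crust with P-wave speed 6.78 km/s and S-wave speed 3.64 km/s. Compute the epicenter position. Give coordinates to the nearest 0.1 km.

Distance from S−P lag: d = Δt · v_P v_S / (v_P − v_S) = Δt · (6.78·3.64)/(6.78−3.64) ≈ 7.8596·Δt.
So d_Station 1 = 200.35, d_Station 2 = 199.86, d_Station 3 = 153.85 km.
Circle about each station: (x + 187.8)² + (y + 110.9)² = 200.35²; (x + 183.8)² + (y − 103.3)² = 199.86²; (x + 93.1)² + (y + 140.1)² = 153.85².
Subtracting the Station 1 equation from the Station 2 and Station 3 equations removes the quadratic terms:
8.0 x + 428.4 y = -2918.22
189.4 x − 58.4 y = -2801.73
Solving the 2×2 system: x ≈ -16.8, y ≈ -6.5 km.

-16.8 km east, -6.5 km north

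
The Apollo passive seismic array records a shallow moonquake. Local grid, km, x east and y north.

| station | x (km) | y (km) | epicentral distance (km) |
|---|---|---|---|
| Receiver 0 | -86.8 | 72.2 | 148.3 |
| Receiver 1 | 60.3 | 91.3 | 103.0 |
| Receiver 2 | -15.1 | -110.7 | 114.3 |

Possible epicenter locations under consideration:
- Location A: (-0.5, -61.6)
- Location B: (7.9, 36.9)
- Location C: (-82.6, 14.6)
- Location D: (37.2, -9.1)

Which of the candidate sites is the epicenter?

For each candidate, compare |candidate − station| to the reported distance:
Location A: residuals Receiver 0 10.9, Receiver 1 61.5, Receiver 2 63.1 → max 63.1 km
Location B: residuals Receiver 0 47.2, Receiver 1 27.5, Receiver 2 35.1 → max 47.2 km
Location C: residuals Receiver 0 90.5, Receiver 1 59.2, Receiver 2 28.0 → max 90.5 km
Location D: residuals Receiver 0 0.0, Receiver 1 0.0, Receiver 2 0.0 → max 0.0 km
Only Location D has all residuals ≈ 0.

Location D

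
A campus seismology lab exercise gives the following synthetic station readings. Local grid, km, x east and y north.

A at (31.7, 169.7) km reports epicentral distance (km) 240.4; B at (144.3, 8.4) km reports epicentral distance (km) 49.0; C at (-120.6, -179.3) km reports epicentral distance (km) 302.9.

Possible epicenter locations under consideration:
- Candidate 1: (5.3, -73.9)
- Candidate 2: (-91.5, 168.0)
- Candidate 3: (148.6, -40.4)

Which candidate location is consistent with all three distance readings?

For each candidate, compare |candidate − station| to the reported distance:
Candidate 1: residuals A 4.6, B 112.5, C 138.7 → max 138.7 km
Candidate 2: residuals A 117.2, B 235.7, C 45.6 → max 235.7 km
Candidate 3: residuals A 0.0, B 0.0, C 0.0 → max 0.0 km
Only Candidate 3 has all residuals ≈ 0.

Candidate 3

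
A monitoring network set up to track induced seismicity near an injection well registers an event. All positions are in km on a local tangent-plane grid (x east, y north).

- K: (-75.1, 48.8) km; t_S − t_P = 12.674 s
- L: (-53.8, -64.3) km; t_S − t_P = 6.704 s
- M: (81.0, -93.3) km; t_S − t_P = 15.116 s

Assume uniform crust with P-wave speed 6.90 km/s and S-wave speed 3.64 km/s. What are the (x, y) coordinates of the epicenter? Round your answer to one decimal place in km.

x ≈ -16.1 km, y ≈ -29.0 km

Distance from S−P lag: d = Δt · v_P v_S / (v_P − v_S) = Δt · (6.90·3.64)/(6.90−3.64) ≈ 7.7043·Δt.
So d_K = 97.64, d_L = 51.65, d_M = 116.46 km.
Circle about each station: (x + 75.1)² + (y − 48.8)² = 97.64²; (x + 53.8)² + (y + 64.3)² = 51.65²; (x − 81.0)² + (y + 93.3)² = 116.46².
Subtracting the K equation from the L and M equations removes the quadratic terms:
42.6 x − 226.2 y = 5873.33
312.2 x − 284.2 y = 3215.08
Solving the 2×2 system: x ≈ -16.1, y ≈ -29.0 km.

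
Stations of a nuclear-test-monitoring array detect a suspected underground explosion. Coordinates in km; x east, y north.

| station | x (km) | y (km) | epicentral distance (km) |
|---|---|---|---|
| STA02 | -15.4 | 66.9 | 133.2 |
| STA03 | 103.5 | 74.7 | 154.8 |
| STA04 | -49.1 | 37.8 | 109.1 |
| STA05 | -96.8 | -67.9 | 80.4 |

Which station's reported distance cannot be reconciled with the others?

STA03

Solve using three stations at a time. Using STA02, STA04, STA05 (subtract circle equations pairwise → linear system) gives (x, y) ≈ (-16.5, -66.3).
Distances from that point to each station vs reported:
  STA02: calculated 133.2 vs reported 133.2 → residual 0.0 km
  STA03: calculated 185.1 vs reported 154.8 → residual 30.3 km
  STA04: calculated 109.1 vs reported 109.1 → residual 0.0 km
  STA05: calculated 80.4 vs reported 80.4 → residual 0.0 km
STA02, STA04, STA05 are mutually consistent (residuals ≈ 0); STA03 is off by 30.3 km.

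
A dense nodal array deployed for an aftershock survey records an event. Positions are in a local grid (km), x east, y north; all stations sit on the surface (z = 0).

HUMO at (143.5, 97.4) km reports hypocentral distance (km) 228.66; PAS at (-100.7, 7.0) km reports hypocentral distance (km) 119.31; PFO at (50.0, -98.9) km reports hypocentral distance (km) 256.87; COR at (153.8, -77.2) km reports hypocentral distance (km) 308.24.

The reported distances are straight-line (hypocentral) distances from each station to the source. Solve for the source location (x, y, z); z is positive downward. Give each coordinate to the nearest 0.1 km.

x ≈ -81.2 km, y ≈ 118.9 km, depth ≈ 36.5 km

Each station gives a sphere (x−x_i)² + (y−y_i)² + z² = d_i² (stations at z=0).
Subtracting the HUMO sphere from PAS and PFO: z² cancels, leaving linear equations in x and y:
-488.4 x − 180.8 y = 18161.00
-187.0 x − 392.6 y = -31494.60
Solving: x ≈ -81.199, y ≈ 118.897 km (keep extra digits for the depth step; rounded: -81.2, 118.9).
Then from the HUMO sphere: z² = 228.66² − (x − 143.5)² − (y − 97.4)² with x = -81.199, y = 118.897, so z ≈ 36.519 ≈ 36.5 km.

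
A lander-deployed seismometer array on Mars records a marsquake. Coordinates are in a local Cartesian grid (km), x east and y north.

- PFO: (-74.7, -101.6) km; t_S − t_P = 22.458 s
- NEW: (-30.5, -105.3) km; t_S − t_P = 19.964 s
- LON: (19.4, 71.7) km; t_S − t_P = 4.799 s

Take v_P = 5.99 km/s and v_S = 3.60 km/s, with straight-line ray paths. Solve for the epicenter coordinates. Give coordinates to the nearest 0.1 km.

(57.8, 51.7)

Distance from S−P lag: d = Δt · v_P v_S / (v_P − v_S) = Δt · (5.99·3.60)/(5.99−3.60) ≈ 9.0226·Δt.
So d_PFO = 202.63, d_NEW = 180.13, d_LON = 43.30 km.
Circle about each station: (x + 74.7)² + (y + 101.6)² = 202.63²; (x + 30.5)² + (y + 105.3)² = 180.13²; (x − 19.4)² + (y − 71.7)² = 43.30².
Subtracting pairs of circle equations eliminates x²+y² and gives linear equations (the radical axes):
88.4 x − 7.4 y = 4727.79
188.2 x + 346.6 y = 28798.63
Solving the 2×2 system: x ≈ 57.8, y ≈ 51.7 km.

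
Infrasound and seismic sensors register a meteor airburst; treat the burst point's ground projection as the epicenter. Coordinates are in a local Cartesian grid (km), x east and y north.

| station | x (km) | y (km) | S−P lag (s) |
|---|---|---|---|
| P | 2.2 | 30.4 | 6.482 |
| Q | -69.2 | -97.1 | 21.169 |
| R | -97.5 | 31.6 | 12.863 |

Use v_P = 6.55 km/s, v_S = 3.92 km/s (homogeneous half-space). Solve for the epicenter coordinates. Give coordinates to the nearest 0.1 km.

(12.1, 92.9)

Distance from S−P lag: d = Δt · v_P v_S / (v_P − v_S) = Δt · (6.55·3.92)/(6.55−3.92) ≈ 9.7627·Δt.
So d_P = 63.28, d_Q = 206.67, d_R = 125.58 km.
Circle about each station: (x − 2.2)² + (y − 30.4)² = 63.28²; (x + 69.2)² + (y + 97.1)² = 206.67²; (x + 97.5)² + (y − 31.6)² = 125.58².
Subtracting pairs of circle equations eliminates x²+y² and gives linear equations (the radical axes):
-142.8 x − 255.0 y = -25420.08
-199.4 x + 2.4 y = -2190.17
Solving the 2×2 system: x ≈ 12.1, y ≈ 92.9 km.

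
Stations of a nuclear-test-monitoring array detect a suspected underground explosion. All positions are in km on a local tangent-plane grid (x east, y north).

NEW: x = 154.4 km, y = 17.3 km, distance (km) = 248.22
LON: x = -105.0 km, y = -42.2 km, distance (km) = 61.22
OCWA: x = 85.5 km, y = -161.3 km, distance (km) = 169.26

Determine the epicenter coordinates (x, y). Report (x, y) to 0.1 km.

Circle about each station: (x − 154.4)² + (y − 17.3)² = 248.22²; (x + 105.0)² + (y + 42.2)² = 61.22²; (x − 85.5)² + (y + 161.3)² = 169.26².
Subtracting pairs of circle equations eliminates x²+y² and gives linear equations (the radical axes):
-518.8 x − 119.0 y = 46532.47
-137.8 x − 357.2 y = 42153.51
Solving the 2×2 system: x ≈ -68.7, y ≈ -91.5 km.

(-68.7, -91.5)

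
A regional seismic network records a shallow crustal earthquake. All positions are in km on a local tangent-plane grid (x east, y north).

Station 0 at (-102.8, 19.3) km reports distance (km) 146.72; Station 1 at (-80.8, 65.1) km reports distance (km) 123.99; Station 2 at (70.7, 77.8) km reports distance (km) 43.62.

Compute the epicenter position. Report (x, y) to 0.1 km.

Circle about each station: (x + 102.8)² + (y − 19.3)² = 146.72²; (x + 80.8)² + (y − 65.1)² = 123.99²; (x − 70.7)² + (y − 77.8)² = 43.62².
Subtracting the Station 0 equation from the Station 1 and Station 2 equations removes the quadratic terms:
44.0 x + 91.6 y = 5979.56
347.0 x + 117.0 y = 19735.05
Solving the 2×2 system: x ≈ 41.6, y ≈ 45.3 km.

41.6 km east, 45.3 km north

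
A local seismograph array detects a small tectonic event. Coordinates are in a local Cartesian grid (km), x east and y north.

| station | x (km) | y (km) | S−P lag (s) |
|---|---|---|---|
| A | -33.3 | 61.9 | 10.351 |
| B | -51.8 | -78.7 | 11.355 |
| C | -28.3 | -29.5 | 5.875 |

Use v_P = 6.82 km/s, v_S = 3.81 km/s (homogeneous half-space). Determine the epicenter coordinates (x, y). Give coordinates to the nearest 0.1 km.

Distance from S−P lag: d = Δt · v_P v_S / (v_P − v_S) = Δt · (6.82·3.81)/(6.82−3.81) ≈ 8.6326·Δt.
So d_A = 89.36, d_B = 98.02, d_C = 50.72 km.
Circle about each station: (x + 33.3)² + (y − 61.9)² = 89.36²; (x + 51.8)² + (y + 78.7)² = 98.02²; (x + 28.3)² + (y + 29.5)² = 50.72².
Subtracting pairs of circle equations eliminates x²+y² and gives linear equations (the radical axes):
-37.0 x − 281.2 y = 2313.72
10.0 x − 182.8 y = 2143.33
Solving the 2×2 system: x ≈ 18.8, y ≈ -10.7 km.

(18.8, -10.7)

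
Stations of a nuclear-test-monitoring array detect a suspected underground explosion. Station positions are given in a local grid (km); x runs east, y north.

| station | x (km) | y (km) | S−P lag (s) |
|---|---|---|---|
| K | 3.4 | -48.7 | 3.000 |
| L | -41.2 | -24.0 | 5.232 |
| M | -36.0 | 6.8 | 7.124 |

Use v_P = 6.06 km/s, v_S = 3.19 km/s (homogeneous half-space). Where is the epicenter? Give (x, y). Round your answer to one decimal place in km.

(-6.7, -31.2)

Distance from S−P lag: d = Δt · v_P v_S / (v_P − v_S) = Δt · (6.06·3.19)/(6.06−3.19) ≈ 6.7357·Δt.
So d_K = 20.21, d_L = 35.24, d_M = 47.98 km.
Circle about each station: (x − 3.4)² + (y + 48.7)² = 20.21²; (x + 41.2)² + (y + 24.0)² = 35.24²; (x + 36.0)² + (y − 6.8)² = 47.98².
Subtracting the K equation from the L and M equations removes the quadratic terms:
-89.2 x + 49.4 y = -943.22
-78.8 x + 111.0 y = -2934.65
Solving the 2×2 system: x ≈ -6.7, y ≈ -31.2 km.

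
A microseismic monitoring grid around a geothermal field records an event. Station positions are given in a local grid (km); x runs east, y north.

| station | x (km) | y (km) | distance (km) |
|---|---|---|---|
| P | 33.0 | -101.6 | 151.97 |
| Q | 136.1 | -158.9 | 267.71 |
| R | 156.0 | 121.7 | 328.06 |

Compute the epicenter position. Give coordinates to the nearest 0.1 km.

Circle about each station: (x − 33.0)² + (y + 101.6)² = 151.97²; (x − 136.1)² + (y + 158.9)² = 267.71²; (x − 156.0)² + (y − 121.7)² = 328.06².
Subtracting the P equation from the Q and R equations removes the quadratic terms:
206.2 x − 114.6 y = -16212.90
246.0 x + 446.6 y = -56793.15
Solving the 2×2 system: x ≈ -114.3, y ≈ -64.2 km.
Check against P (with the unrounded x, y): √((x − 33.0)²+(y + 101.6)²) = 151.98 ≈ 151.97 km. ✓

(-114.3, -64.2)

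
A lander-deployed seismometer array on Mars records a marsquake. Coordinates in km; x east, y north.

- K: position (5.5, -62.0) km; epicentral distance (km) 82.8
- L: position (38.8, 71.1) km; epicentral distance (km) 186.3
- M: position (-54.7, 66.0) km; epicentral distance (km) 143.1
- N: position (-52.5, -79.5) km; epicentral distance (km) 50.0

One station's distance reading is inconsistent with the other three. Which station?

Solve using three stations at a time. Using K, L, M (subtract circle equations pairwise → linear system) gives (x, y) ≈ (-76.2, -75.5).
Distances from that point to each station vs reported:
  K: calculated 82.8 vs reported 82.8 → residual 0.0 km
  L: calculated 186.3 vs reported 186.3 → residual 0.0 km
  M: calculated 143.1 vs reported 143.1 → residual 0.0 km
  N: calculated 24.0 vs reported 50.0 → residual 26.0 km
K, L, M are mutually consistent (residuals ≈ 0); N is off by 26.0 km.

N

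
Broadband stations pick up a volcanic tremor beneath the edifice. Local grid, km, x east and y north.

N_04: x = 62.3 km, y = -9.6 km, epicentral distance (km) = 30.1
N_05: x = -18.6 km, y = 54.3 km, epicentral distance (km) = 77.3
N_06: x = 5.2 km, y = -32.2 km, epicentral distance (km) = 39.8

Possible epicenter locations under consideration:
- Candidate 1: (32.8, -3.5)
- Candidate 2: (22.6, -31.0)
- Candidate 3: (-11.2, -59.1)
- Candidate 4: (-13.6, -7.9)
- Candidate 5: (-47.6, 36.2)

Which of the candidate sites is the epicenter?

Candidate 1

For each candidate, compare |candidate − station| to the reported distance:
Candidate 1: residuals N_04 0.0, N_05 0.0, N_06 0.0 → max 0.0 km
Candidate 2: residuals N_04 15.0, N_05 17.4, N_06 22.4 → max 22.4 km
Candidate 3: residuals N_04 58.5, N_05 36.3, N_06 8.3 → max 58.5 km
Candidate 4: residuals N_04 45.8, N_05 14.9, N_06 9.1 → max 45.8 km
Candidate 5: residuals N_04 89.0, N_05 43.1, N_06 46.6 → max 89.0 km
Only Candidate 1 has all residuals ≈ 0.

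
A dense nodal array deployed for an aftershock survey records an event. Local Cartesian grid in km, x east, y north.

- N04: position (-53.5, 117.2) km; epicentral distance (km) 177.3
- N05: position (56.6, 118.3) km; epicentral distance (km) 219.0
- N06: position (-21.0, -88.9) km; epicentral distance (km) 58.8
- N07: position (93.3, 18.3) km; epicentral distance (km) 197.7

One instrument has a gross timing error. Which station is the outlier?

N07

Solve using three stations at a time. Using N04, N05, N06 (subtract circle equations pairwise → linear system) gives (x, y) ≈ (-71.7, -59.2).
Distances from that point to each station vs reported:
  N04: calculated 177.3 vs reported 177.3 → residual 0.0 km
  N05: calculated 219.0 vs reported 219.0 → residual 0.0 km
  N06: calculated 58.8 vs reported 58.8 → residual 0.0 km
  N07: calculated 182.3 vs reported 197.7 → residual 15.4 km
N04, N05, N06 are mutually consistent (residuals ≈ 0); N07 is off by 15.4 km.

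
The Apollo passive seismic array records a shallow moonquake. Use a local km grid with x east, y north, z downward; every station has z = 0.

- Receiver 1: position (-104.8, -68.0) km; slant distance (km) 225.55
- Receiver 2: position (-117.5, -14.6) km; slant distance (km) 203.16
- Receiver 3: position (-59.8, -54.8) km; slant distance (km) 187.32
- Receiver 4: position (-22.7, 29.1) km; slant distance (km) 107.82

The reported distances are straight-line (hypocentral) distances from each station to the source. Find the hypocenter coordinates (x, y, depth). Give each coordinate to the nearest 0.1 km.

Each station gives a sphere (x−x_i)² + (y−y_i)² + z² = d_i² (stations at z=0).
Subtracting the Receiver 1 sphere from Receiver 2 and Receiver 3: z² cancels, leaving linear equations in x and y:
-25.4 x + 106.8 y = 8011.19
90.0 x + 26.4 y = 6756.06
Solving: x ≈ 49.604, y ≈ 86.808 km (keep extra digits for the depth step; rounded: 49.6, 86.8).
Then from the Receiver 1 sphere: z² = 225.55² − (x + 104.8)² − (y + 68.0)² with x = 49.604, y = 86.808, so z ≈ 55.378 ≈ 55.4 km.

(49.6, 86.8, 55.4)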